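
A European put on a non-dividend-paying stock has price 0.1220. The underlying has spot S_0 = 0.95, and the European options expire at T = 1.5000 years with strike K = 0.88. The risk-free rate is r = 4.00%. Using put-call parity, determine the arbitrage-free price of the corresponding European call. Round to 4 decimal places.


Answer: Call price = 0.2432

Derivation:
Put-call parity: C - P = S_0 * exp(-qT) - K * exp(-rT).
S_0 * exp(-qT) = 0.9500 * 1.00000000 = 0.95000000
K * exp(-rT) = 0.8800 * 0.94176453 = 0.82875279
C = P + S*exp(-qT) - K*exp(-rT)
C = 0.1220 + 0.95000000 - 0.82875279 = 0.2432


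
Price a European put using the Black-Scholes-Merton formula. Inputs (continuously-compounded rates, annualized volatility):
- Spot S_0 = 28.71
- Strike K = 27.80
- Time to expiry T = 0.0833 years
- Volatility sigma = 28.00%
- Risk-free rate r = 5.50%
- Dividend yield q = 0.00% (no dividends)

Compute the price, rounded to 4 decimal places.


d1 = (ln(S/K) + (r - q + 0.5*sigma^2) * T) / (sigma * sqrt(T)) = 0.49566775
d2 = d1 - sigma * sqrt(T) = 0.41485488
exp(-rT) = 0.99542898; exp(-qT) = 1.00000000
P = K * exp(-rT) * N(-d2) - S_0 * exp(-qT) * N(-d1)
N(-d1) = 0.31006442; N(-d2) = 0.33912407
P = 27.8000 * 0.99542898 * 0.33912407 - 28.7100 * 1.00000000 * 0.31006442 = 0.4826

Answer: Price = 0.4826


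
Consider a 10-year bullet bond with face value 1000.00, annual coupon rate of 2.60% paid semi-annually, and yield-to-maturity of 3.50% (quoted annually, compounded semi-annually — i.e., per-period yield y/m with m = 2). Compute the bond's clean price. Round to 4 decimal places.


Coupon per period c = face * coupon_rate / m = 13.000000
Periods per year m = 2; per-period yield y/m = 0.017500
Number of cashflows N = 20
Cashflows (t years, CF_t, discount factor 1/(1+y/m)^(m*t), PV):
  t = 0.5000: CF_t = 13.000000, DF = 0.982801, PV = 12.776413
  t = 1.0000: CF_t = 13.000000, DF = 0.965898, PV = 12.556671
  t = 1.5000: CF_t = 13.000000, DF = 0.949285, PV = 12.340709
  t = 2.0000: CF_t = 13.000000, DF = 0.932959, PV = 12.128461
  t = 2.5000: CF_t = 13.000000, DF = 0.916913, PV = 11.919863
  t = 3.0000: CF_t = 13.000000, DF = 0.901143, PV = 11.714853
  t = 3.5000: CF_t = 13.000000, DF = 0.885644, PV = 11.513369
  t = 4.0000: CF_t = 13.000000, DF = 0.870412, PV = 11.315350
  t = 4.5000: CF_t = 13.000000, DF = 0.855441, PV = 11.120738
  t = 5.0000: CF_t = 13.000000, DF = 0.840729, PV = 10.929472
  t = 5.5000: CF_t = 13.000000, DF = 0.826269, PV = 10.741496
  t = 6.0000: CF_t = 13.000000, DF = 0.812058, PV = 10.556752
  t = 6.5000: CF_t = 13.000000, DF = 0.798091, PV = 10.375187
  t = 7.0000: CF_t = 13.000000, DF = 0.784365, PV = 10.196744
  t = 7.5000: CF_t = 13.000000, DF = 0.770875, PV = 10.021370
  t = 8.0000: CF_t = 13.000000, DF = 0.757616, PV = 9.849012
  t = 8.5000: CF_t = 13.000000, DF = 0.744586, PV = 9.679619
  t = 9.0000: CF_t = 13.000000, DF = 0.731780, PV = 9.513139
  t = 9.5000: CF_t = 13.000000, DF = 0.719194, PV = 9.349522
  t = 10.0000: CF_t = 1013.000000, DF = 0.706825, PV = 716.013297
Price P = sum_t PV_t = 924.612034

Answer: Price = 924.6120


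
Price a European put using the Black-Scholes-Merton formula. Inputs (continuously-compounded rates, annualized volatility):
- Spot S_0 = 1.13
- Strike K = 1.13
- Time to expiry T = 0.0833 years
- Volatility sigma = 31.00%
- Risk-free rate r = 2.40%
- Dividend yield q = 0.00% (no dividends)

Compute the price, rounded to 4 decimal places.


Answer: Price = 0.0392

Derivation:
d1 = (ln(S/K) + (r - q + 0.5*sigma^2) * T) / (sigma * sqrt(T)) = 0.06708027
d2 = d1 - sigma * sqrt(T) = -0.02239112
exp(-rT) = 0.99800280; exp(-qT) = 1.00000000
P = K * exp(-rT) * N(-d2) - S_0 * exp(-qT) * N(-d1)
N(-d1) = 0.47325890; N(-d2) = 0.50893202
P = 1.1300 * 0.99800280 * 0.50893202 - 1.1300 * 1.00000000 * 0.47325890 = 0.0392


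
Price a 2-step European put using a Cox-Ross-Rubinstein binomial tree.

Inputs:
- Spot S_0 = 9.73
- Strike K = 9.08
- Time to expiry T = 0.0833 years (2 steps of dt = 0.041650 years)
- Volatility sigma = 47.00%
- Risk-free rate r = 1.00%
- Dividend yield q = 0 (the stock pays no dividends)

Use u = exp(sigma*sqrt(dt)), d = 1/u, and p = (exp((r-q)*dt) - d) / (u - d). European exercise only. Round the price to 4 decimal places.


dt = T/N = 0.041650
u = exp(sigma*sqrt(dt)) = 1.100670; d = 1/u = 0.908537
p = (exp((r-q)*dt) - d) / (u - d) = 0.478207
Discount per step: exp(-r*dt) = 0.999584
Stock lattice S(k, i) with i counting down-moves:
  k=0: S(0,0) = 9.7300
  k=1: S(1,0) = 10.7095; S(1,1) = 8.8401
  k=2: S(2,0) = 11.7876; S(2,1) = 9.7300; S(2,2) = 8.0315
Terminal payoffs V(N, i) = max(K - S_T, 0):
  V(2,0) = 0.000000; V(2,1) = 0.000000; V(2,2) = 1.048466
Backward induction: V(k, i) = exp(-r*dt) * [p * V(k+1, i) + (1-p) * V(k+1, i+1)].
  V(1,0) = exp(-r*dt) * [p*0.000000 + (1-p)*0.000000] = 0.000000
  V(1,1) = exp(-r*dt) * [p*0.000000 + (1-p)*1.048466] = 0.546854
  V(0,0) = exp(-r*dt) * [p*0.000000 + (1-p)*0.546854] = 0.285226

Answer: Price = V(0,0) = 0.2852


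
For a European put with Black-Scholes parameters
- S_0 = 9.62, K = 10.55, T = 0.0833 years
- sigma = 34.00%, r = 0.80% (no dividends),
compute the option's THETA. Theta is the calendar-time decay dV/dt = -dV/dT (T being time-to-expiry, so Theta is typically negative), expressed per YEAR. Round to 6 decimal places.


d1 = -0.8845463305; d2 = -0.9826762444
phi(d1) = 0.2697796839; exp(-qT) = 1.0000000000; exp(-rT) = 0.9993338220
Theta = -S*exp(-qT)*phi(d1)*sigma/(2*sqrt(T)) + r*K*exp(-rT)*N(-d2) - q*S*exp(-qT)*N(-d1)
N(-d1) = 0.8117993181; N(-d2) = 0.8371165970; sqrt(T) = 0.2886173938
Term 1 = -9.6200 * 1.0000000000 * 0.2697796839 * 0.3400 / (2 * 0.2886173938) = -1.5286594104
Term 2 = 0.0080 * 10.5500 * 0.9993338220 * 0.8371165970 = 0.0706055736
Term 3 = 0 (no dividend yield, q = 0)
Theta = -1.5286594104 + (0.0706055736) + (0.0000000000) = -1.458054

Answer: Theta = -1.458054


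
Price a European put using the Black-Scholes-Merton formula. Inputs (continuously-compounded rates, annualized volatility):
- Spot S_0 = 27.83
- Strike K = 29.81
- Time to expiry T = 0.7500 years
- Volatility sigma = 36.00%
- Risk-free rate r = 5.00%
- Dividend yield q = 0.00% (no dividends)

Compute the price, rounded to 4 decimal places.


d1 = (ln(S/K) + (r - q + 0.5*sigma^2) * T) / (sigma * sqrt(T)) = 0.05571644
d2 = d1 - sigma * sqrt(T) = -0.25605270
exp(-rT) = 0.96319442; exp(-qT) = 1.00000000
P = K * exp(-rT) * N(-d2) - S_0 * exp(-qT) * N(-d1)
N(-d1) = 0.47778385; N(-d2) = 0.60104493
P = 29.8100 * 0.96319442 * 0.60104493 - 27.8300 * 1.00000000 * 0.47778385 = 3.9610

Answer: Price = 3.9610


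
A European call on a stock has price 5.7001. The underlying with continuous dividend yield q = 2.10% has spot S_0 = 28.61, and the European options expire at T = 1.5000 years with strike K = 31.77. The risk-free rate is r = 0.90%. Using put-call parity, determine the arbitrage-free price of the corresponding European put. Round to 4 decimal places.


Put-call parity: C - P = S_0 * exp(-qT) - K * exp(-rT).
S_0 * exp(-qT) = 28.6100 * 0.96899096 = 27.72283126
K * exp(-rT) = 31.7700 * 0.98659072 = 31.34398706
P = C - S*exp(-qT) + K*exp(-rT)
P = 5.7001 - 27.72283126 + 31.34398706 = 9.3213

Answer: Put price = 9.3213


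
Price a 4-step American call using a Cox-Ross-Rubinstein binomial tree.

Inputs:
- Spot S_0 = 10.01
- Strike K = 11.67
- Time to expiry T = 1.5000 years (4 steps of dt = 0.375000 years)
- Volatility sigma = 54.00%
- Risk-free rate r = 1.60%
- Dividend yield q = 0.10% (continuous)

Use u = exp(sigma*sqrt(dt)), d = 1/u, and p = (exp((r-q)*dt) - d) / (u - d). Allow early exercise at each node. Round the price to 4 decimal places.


dt = T/N = 0.375000
u = exp(sigma*sqrt(dt)) = 1.391916; d = 1/u = 0.718434
p = (exp((r-q)*dt) - d) / (u - d) = 0.426451
Discount per step: exp(-r*dt) = 0.994018
Stock lattice S(k, i) with i counting down-moves:
  k=0: S(0,0) = 10.0100
  k=1: S(1,0) = 13.9331; S(1,1) = 7.1915
  k=2: S(2,0) = 19.3937; S(2,1) = 10.0100; S(2,2) = 5.1666
  k=3: S(3,0) = 26.9944; S(3,1) = 13.9331; S(3,2) = 7.1915; S(3,3) = 3.7119
  k=4: S(4,0) = 37.5739; S(4,1) = 19.3937; S(4,2) = 10.0100; S(4,3) = 5.1666; S(4,4) = 2.6667
Terminal payoffs V(N, i) = max(S_T - K, 0):
  V(4,0) = 25.903877; V(4,1) = 7.723672; V(4,2) = 0.000000; V(4,3) = 0.000000; V(4,4) = 0.000000
Backward induction: V(k, i) = exp(-r*dt) * [p * V(k+1, i) + (1-p) * V(k+1, i+1)]; then take max(V_cont, immediate exercise) for American.
  V(3,0) = exp(-r*dt) * [p*25.903877 + (1-p)*7.723672] = 15.384049; exercise = 15.324360; V(3,0) = max -> 15.384049
  V(3,1) = exp(-r*dt) * [p*7.723672 + (1-p)*0.000000] = 3.274061; exercise = 2.263078; V(3,1) = max -> 3.274061
  V(3,2) = exp(-r*dt) * [p*0.000000 + (1-p)*0.000000] = 0.000000; exercise = 0.000000; V(3,2) = max -> 0.000000
  V(3,3) = exp(-r*dt) * [p*0.000000 + (1-p)*0.000000] = 0.000000; exercise = 0.000000; V(3,3) = max -> 0.000000
  V(2,0) = exp(-r*dt) * [p*15.384049 + (1-p)*3.274061] = 8.387893; exercise = 7.723672; V(2,0) = max -> 8.387893
  V(2,1) = exp(-r*dt) * [p*3.274061 + (1-p)*0.000000] = 1.387873; exercise = 0.000000; V(2,1) = max -> 1.387873
  V(2,2) = exp(-r*dt) * [p*0.000000 + (1-p)*0.000000] = 0.000000; exercise = 0.000000; V(2,2) = max -> 0.000000
  V(1,0) = exp(-r*dt) * [p*8.387893 + (1-p)*1.387873] = 4.346876; exercise = 2.263078; V(1,0) = max -> 4.346876
  V(1,1) = exp(-r*dt) * [p*1.387873 + (1-p)*0.000000] = 0.588319; exercise = 0.000000; V(1,1) = max -> 0.588319
  V(0,0) = exp(-r*dt) * [p*4.346876 + (1-p)*0.588319] = 2.178050; exercise = 0.000000; V(0,0) = max -> 2.178050

Answer: Price = V(0,0) = 2.1780


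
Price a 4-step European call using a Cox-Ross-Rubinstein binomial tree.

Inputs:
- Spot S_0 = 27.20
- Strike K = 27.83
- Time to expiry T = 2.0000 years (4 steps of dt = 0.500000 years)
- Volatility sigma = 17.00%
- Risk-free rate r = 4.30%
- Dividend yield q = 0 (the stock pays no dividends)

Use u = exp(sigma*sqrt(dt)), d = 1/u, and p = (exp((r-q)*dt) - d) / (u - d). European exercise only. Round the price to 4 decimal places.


Answer: Price = V(0,0) = 3.3792

Derivation:
dt = T/N = 0.500000
u = exp(sigma*sqrt(dt)) = 1.127732; d = 1/u = 0.886736
p = (exp((r-q)*dt) - d) / (u - d) = 0.560163
Discount per step: exp(-r*dt) = 0.978729
Stock lattice S(k, i) with i counting down-moves:
  k=0: S(0,0) = 27.2000
  k=1: S(1,0) = 30.6743; S(1,1) = 24.1192
  k=2: S(2,0) = 34.5924; S(2,1) = 27.2000; S(2,2) = 21.3874
  k=3: S(3,0) = 39.0109; S(3,1) = 30.6743; S(3,2) = 24.1192; S(3,3) = 18.9649
  k=4: S(4,0) = 43.9938; S(4,1) = 34.5924; S(4,2) = 27.2000; S(4,3) = 21.3874; S(4,4) = 16.8169
Terminal payoffs V(N, i) = max(S_T - K, 0):
  V(4,0) = 16.163838; V(4,1) = 6.762375; V(4,2) = 0.000000; V(4,3) = 0.000000; V(4,4) = 0.000000
Backward induction: V(k, i) = exp(-r*dt) * [p * V(k+1, i) + (1-p) * V(k+1, i+1)].
  V(3,0) = exp(-r*dt) * [p*16.163838 + (1-p)*6.762375] = 11.772872
  V(3,1) = exp(-r*dt) * [p*6.762375 + (1-p)*0.000000] = 3.707460
  V(3,2) = exp(-r*dt) * [p*0.000000 + (1-p)*0.000000] = 0.000000
  V(3,3) = exp(-r*dt) * [p*0.000000 + (1-p)*0.000000] = 0.000000
  V(2,0) = exp(-r*dt) * [p*11.772872 + (1-p)*3.707460] = 8.050449
  V(2,1) = exp(-r*dt) * [p*3.707460 + (1-p)*0.000000] = 2.032609
  V(2,2) = exp(-r*dt) * [p*0.000000 + (1-p)*0.000000] = 0.000000
  V(1,0) = exp(-r*dt) * [p*8.050449 + (1-p)*2.032609] = 5.288645
  V(1,1) = exp(-r*dt) * [p*2.032609 + (1-p)*0.000000] = 1.114374
  V(0,0) = exp(-r*dt) * [p*5.288645 + (1-p)*1.114374] = 3.379208


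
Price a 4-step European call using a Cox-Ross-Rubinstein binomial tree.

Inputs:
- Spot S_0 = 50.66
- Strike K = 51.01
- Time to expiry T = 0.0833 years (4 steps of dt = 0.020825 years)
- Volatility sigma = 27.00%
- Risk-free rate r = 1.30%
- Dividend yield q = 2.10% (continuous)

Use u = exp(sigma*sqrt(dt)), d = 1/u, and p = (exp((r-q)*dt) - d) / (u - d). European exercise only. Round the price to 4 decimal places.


Answer: Price = V(0,0) = 1.3580

Derivation:
dt = T/N = 0.020825
u = exp(sigma*sqrt(dt)) = 1.039732; d = 1/u = 0.961786
p = (exp((r-q)*dt) - d) / (u - d) = 0.488123
Discount per step: exp(-r*dt) = 0.999729
Stock lattice S(k, i) with i counting down-moves:
  k=0: S(0,0) = 50.6600
  k=1: S(1,0) = 52.6728; S(1,1) = 48.7241
  k=2: S(2,0) = 54.7657; S(2,1) = 50.6600; S(2,2) = 46.8621
  k=3: S(3,0) = 56.9416; S(3,1) = 52.6728; S(3,2) = 48.7241; S(3,3) = 45.0713
  k=4: S(4,0) = 59.2041; S(4,1) = 54.7657; S(4,2) = 50.6600; S(4,3) = 46.8621; S(4,4) = 43.3490
Terminal payoffs V(N, i) = max(S_T - K, 0):
  V(4,0) = 8.194055; V(4,1) = 3.755659; V(4,2) = 0.000000; V(4,3) = 0.000000; V(4,4) = 0.000000
Backward induction: V(k, i) = exp(-r*dt) * [p * V(k+1, i) + (1-p) * V(k+1, i+1)].
  V(3,0) = exp(-r*dt) * [p*8.194055 + (1-p)*3.755659] = 5.920540
  V(3,1) = exp(-r*dt) * [p*3.755659 + (1-p)*0.000000] = 1.832728
  V(3,2) = exp(-r*dt) * [p*0.000000 + (1-p)*0.000000] = 0.000000
  V(3,3) = exp(-r*dt) * [p*0.000000 + (1-p)*0.000000] = 0.000000
  V(2,0) = exp(-r*dt) * [p*5.920540 + (1-p)*1.832728] = 3.827048
  V(2,1) = exp(-r*dt) * [p*1.832728 + (1-p)*0.000000] = 0.894355
  V(2,2) = exp(-r*dt) * [p*0.000000 + (1-p)*0.000000] = 0.000000
  V(1,0) = exp(-r*dt) * [p*3.827048 + (1-p)*0.894355] = 2.325241
  V(1,1) = exp(-r*dt) * [p*0.894355 + (1-p)*0.000000] = 0.436437
  V(0,0) = exp(-r*dt) * [p*2.325241 + (1-p)*0.436437] = 1.358038


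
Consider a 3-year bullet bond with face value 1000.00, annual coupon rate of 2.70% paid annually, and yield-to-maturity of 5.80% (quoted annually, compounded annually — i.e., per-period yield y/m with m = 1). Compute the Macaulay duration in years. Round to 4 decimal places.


Coupon per period c = face * coupon_rate / m = 27.000000
Periods per year m = 1; per-period yield y/m = 0.058000
Number of cashflows N = 3
Cashflows (t years, CF_t, discount factor 1/(1+y/m)^(m*t), PV):
  t = 1.0000: CF_t = 27.000000, DF = 0.945180, PV = 25.519849
  t = 2.0000: CF_t = 27.000000, DF = 0.893364, PV = 24.120840
  t = 3.0000: CF_t = 1027.000000, DF = 0.844390, PV = 867.188361
Price P = sum_t PV_t = 916.829050
Macaulay numerator sum_t t * PV_t:
  t * PV_t at t = 1.0000: 25.519849
  t * PV_t at t = 2.0000: 48.241680
  t * PV_t at t = 3.0000: 2601.565084
Macaulay duration D = (sum_t t * PV_t) / P = 2675.326613 / 916.829050 = 2.918021

Answer: Macaulay duration = 2.9180 years


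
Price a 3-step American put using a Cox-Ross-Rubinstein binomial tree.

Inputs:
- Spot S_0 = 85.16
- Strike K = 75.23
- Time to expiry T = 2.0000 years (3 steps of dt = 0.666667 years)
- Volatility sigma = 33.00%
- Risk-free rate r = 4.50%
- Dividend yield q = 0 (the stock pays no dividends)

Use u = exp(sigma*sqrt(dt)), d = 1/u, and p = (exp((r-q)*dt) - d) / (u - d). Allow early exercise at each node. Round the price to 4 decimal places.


dt = T/N = 0.666667
u = exp(sigma*sqrt(dt)) = 1.309236; d = 1/u = 0.763804
p = (exp((r-q)*dt) - d) / (u - d) = 0.488879
Discount per step: exp(-r*dt) = 0.970446
Stock lattice S(k, i) with i counting down-moves:
  k=0: S(0,0) = 85.1600
  k=1: S(1,0) = 111.4946; S(1,1) = 65.0456
  k=2: S(2,0) = 145.9727; S(2,1) = 85.1600; S(2,2) = 49.6821
  k=3: S(3,0) = 191.1127; S(3,1) = 111.4946; S(3,2) = 65.0456; S(3,3) = 37.9474
Terminal payoffs V(N, i) = max(K - S_T, 0):
  V(3,0) = 0.000000; V(3,1) = 0.000000; V(3,2) = 10.184439; V(3,3) = 37.282629
Backward induction: V(k, i) = exp(-r*dt) * [p * V(k+1, i) + (1-p) * V(k+1, i+1)]; then take max(V_cont, immediate exercise) for American.
  V(2,0) = exp(-r*dt) * [p*0.000000 + (1-p)*0.000000] = 0.000000; exercise = 0.000000; V(2,0) = max -> 0.000000
  V(2,1) = exp(-r*dt) * [p*0.000000 + (1-p)*10.184439] = 5.051633; exercise = 0.000000; V(2,1) = max -> 5.051633
  V(2,2) = exp(-r*dt) * [p*10.184439 + (1-p)*37.282629] = 23.324548; exercise = 25.547930; V(2,2) = max -> 25.547930
  V(1,0) = exp(-r*dt) * [p*0.000000 + (1-p)*5.051633] = 2.505685; exercise = 0.000000; V(1,0) = max -> 2.505685
  V(1,1) = exp(-r*dt) * [p*5.051633 + (1-p)*25.547930] = 15.068802; exercise = 10.184439; V(1,1) = max -> 15.068802
  V(0,0) = exp(-r*dt) * [p*2.505685 + (1-p)*15.068802] = 8.663124; exercise = 0.000000; V(0,0) = max -> 8.663124

Answer: Price = V(0,0) = 8.6631


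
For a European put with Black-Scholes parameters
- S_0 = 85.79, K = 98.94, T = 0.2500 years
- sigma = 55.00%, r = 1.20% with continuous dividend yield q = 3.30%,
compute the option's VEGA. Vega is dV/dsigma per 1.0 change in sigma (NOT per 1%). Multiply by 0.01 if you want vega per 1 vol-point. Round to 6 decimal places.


d1 = -0.4001769317; d2 = -0.6751769317
phi(d1) = 0.3682440720; exp(-qT) = 0.9917839379; exp(-rT) = 0.9970044955
Vega = S * exp(-qT) * phi(d1) * sqrt(T) = 85.7900 * 0.9917839379 * 0.3682440720 * 0.5000000000 = 15.666050

Answer: Vega = 15.666050


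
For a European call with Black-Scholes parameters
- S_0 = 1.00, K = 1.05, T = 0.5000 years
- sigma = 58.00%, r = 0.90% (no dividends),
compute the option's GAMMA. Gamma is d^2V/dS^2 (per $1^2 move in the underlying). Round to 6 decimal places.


Answer: Gamma = 0.968169

Derivation:
d1 = 0.0970682927; d2 = -0.3130536404
phi(d1) = 0.3970672330; exp(-qT) = 1.0000000000; exp(-rT) = 0.9955101098
Gamma = exp(-qT) * phi(d1) / (S * sigma * sqrt(T)) = 1.0000000000 * 0.3970672330 / (1.0000 * 0.5800 * 0.7071067812) = 0.968169


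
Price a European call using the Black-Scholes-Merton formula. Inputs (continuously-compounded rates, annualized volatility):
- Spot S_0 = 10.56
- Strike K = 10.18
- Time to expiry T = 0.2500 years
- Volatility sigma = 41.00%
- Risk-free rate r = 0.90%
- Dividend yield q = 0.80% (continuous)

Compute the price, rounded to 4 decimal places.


d1 = (ln(S/K) + (r - q + 0.5*sigma^2) * T) / (sigma * sqrt(T)) = 0.28249155
d2 = d1 - sigma * sqrt(T) = 0.07749155
exp(-rT) = 0.99775253; exp(-qT) = 0.99800200
C = S_0 * exp(-qT) * N(d1) - K * exp(-rT) * N(d2)
N(d1) = 0.61121669; N(d2) = 0.53088374
C = 10.5600 * 0.99800200 * 0.61121669 - 10.1800 * 0.99775253 * 0.53088374 = 1.0493

Answer: Price = 1.0493


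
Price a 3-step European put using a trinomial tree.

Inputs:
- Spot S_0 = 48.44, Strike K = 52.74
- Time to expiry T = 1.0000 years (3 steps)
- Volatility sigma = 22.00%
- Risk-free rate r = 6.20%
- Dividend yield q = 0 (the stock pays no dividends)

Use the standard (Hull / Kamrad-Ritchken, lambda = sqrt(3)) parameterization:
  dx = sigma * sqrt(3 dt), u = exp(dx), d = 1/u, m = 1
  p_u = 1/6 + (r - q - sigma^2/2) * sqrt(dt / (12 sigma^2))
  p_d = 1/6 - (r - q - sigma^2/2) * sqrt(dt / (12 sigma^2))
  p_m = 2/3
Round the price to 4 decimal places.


Answer: Price = V(0,0) = 5.0173

Derivation:
dt = T/N = 0.333333; dx = sigma*sqrt(3*dt) = 0.220000
u = exp(dx) = 1.246077; d = 1/u = 0.802519
p_u = 0.195303, p_m = 0.666667, p_d = 0.138030
Discount per step: exp(-r*dt) = 0.979545
Stock lattice S(k, j) with j the centered position index:
  k=0: S(0,+0) = 48.4400
  k=1: S(1,-1) = 38.8740; S(1,+0) = 48.4400; S(1,+1) = 60.3600
  k=2: S(2,-2) = 31.1971; S(2,-1) = 38.8740; S(2,+0) = 48.4400; S(2,+1) = 60.3600; S(2,+2) = 75.2131
  k=3: S(3,-3) = 25.0363; S(3,-2) = 31.1971; S(3,-1) = 38.8740; S(3,+0) = 48.4400; S(3,+1) = 60.3600; S(3,+2) = 75.2131; S(3,+3) = 93.7213
Terminal payoffs V(N, j) = max(K - S_T, 0):
  V(3,-3) = 27.703721; V(3,-2) = 21.542876; V(3,-1) = 13.865989; V(3,+0) = 4.300000; V(3,+1) = 0.000000; V(3,+2) = 0.000000; V(3,+3) = 0.000000
Backward induction: V(k, j) = exp(-r*dt) * [p_u * V(k+1, j+1) + p_m * V(k+1, j) + p_d * V(k+1, j-1)]
  V(2,-2) = exp(-r*dt) * [p_u*13.865989 + p_m*21.542876 + p_d*27.703721] = 20.466563
  V(2,-1) = exp(-r*dt) * [p_u*4.300000 + p_m*13.865989 + p_d*21.542876] = 12.790283
  V(2,+0) = exp(-r*dt) * [p_u*0.000000 + p_m*4.300000 + p_d*13.865989] = 4.682808
  V(2,+1) = exp(-r*dt) * [p_u*0.000000 + p_m*0.000000 + p_d*4.300000] = 0.581390
  V(2,+2) = exp(-r*dt) * [p_u*0.000000 + p_m*0.000000 + p_d*0.000000] = 0.000000
  V(1,-1) = exp(-r*dt) * [p_u*4.682808 + p_m*12.790283 + p_d*20.466563] = 12.015523
  V(1,+0) = exp(-r*dt) * [p_u*0.581390 + p_m*4.682808 + p_d*12.790283] = 4.898575
  V(1,+1) = exp(-r*dt) * [p_u*0.000000 + p_m*0.581390 + p_d*4.682808] = 1.012813
  V(0,+0) = exp(-r*dt) * [p_u*1.012813 + p_m*4.898575 + p_d*12.015523] = 5.017260


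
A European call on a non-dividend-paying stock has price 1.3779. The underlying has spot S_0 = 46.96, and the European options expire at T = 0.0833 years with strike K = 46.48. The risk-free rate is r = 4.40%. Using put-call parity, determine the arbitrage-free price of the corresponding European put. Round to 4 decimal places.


Answer: Put price = 0.7279

Derivation:
Put-call parity: C - P = S_0 * exp(-qT) - K * exp(-rT).
S_0 * exp(-qT) = 46.9600 * 1.00000000 = 46.96000000
K * exp(-rT) = 46.4800 * 0.99634151 = 46.30995332
P = C - S*exp(-qT) + K*exp(-rT)
P = 1.3779 - 46.96000000 + 46.30995332 = 0.7279


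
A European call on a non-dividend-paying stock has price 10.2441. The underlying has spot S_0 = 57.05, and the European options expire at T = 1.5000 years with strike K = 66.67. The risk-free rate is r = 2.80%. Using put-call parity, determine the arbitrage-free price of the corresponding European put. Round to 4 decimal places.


Put-call parity: C - P = S_0 * exp(-qT) - K * exp(-rT).
S_0 * exp(-qT) = 57.0500 * 1.00000000 = 57.05000000
K * exp(-rT) = 66.6700 * 0.95886978 = 63.92784827
P = C - S*exp(-qT) + K*exp(-rT)
P = 10.2441 - 57.05000000 + 63.92784827 = 17.1219

Answer: Put price = 17.1219


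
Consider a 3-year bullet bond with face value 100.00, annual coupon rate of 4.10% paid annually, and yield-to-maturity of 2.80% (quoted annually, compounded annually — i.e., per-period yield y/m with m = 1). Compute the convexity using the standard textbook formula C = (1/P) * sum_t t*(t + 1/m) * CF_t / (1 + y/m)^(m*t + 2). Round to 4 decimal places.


Answer: Convexity = 10.7788

Derivation:
Coupon per period c = face * coupon_rate / m = 4.100000
Periods per year m = 1; per-period yield y/m = 0.028000
Number of cashflows N = 3
Cashflows (t years, CF_t, discount factor 1/(1+y/m)^(m*t), PV):
  t = 1.0000: CF_t = 4.100000, DF = 0.972763, PV = 3.988327
  t = 2.0000: CF_t = 4.100000, DF = 0.946267, PV = 3.879695
  t = 3.0000: CF_t = 104.100000, DF = 0.920493, PV = 95.823358
Price P = sum_t PV_t = 103.691380
Convexity numerator sum_t t*(t + 1/m) * CF_t / (1+y/m)^(m*t + 2):
  t = 1.0000: term = 7.548045
  t = 2.0000: term = 22.027370
  t = 3.0000: term = 1088.093967
Convexity = (1/P) * sum = 1117.669382 / 103.691380 = 10.778807


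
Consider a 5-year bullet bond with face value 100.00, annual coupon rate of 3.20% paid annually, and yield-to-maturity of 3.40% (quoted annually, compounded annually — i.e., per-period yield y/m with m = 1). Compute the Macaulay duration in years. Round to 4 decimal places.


Answer: Macaulay duration = 4.6978 years

Derivation:
Coupon per period c = face * coupon_rate / m = 3.200000
Periods per year m = 1; per-period yield y/m = 0.034000
Number of cashflows N = 5
Cashflows (t years, CF_t, discount factor 1/(1+y/m)^(m*t), PV):
  t = 1.0000: CF_t = 3.200000, DF = 0.967118, PV = 3.094778
  t = 2.0000: CF_t = 3.200000, DF = 0.935317, PV = 2.993015
  t = 3.0000: CF_t = 3.200000, DF = 0.904562, PV = 2.894599
  t = 4.0000: CF_t = 3.200000, DF = 0.874818, PV = 2.799418
  t = 5.0000: CF_t = 103.200000, DF = 0.846052, PV = 87.312617
Price P = sum_t PV_t = 99.094426
Macaulay numerator sum_t t * PV_t:
  t * PV_t at t = 1.0000: 3.094778
  t * PV_t at t = 2.0000: 5.986030
  t * PV_t at t = 3.0000: 8.683796
  t * PV_t at t = 4.0000: 11.197674
  t * PV_t at t = 5.0000: 436.563083
Macaulay duration D = (sum_t t * PV_t) / P = 465.525361 / 99.094426 = 4.697796


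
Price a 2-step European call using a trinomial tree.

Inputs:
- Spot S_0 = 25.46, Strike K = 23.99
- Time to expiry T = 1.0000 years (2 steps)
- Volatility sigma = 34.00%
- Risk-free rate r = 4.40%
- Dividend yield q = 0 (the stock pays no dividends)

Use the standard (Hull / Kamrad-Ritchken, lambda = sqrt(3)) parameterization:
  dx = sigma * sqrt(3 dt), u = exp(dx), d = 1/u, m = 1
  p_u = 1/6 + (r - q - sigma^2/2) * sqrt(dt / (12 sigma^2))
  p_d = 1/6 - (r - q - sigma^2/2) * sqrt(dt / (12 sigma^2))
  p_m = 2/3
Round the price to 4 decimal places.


dt = T/N = 0.500000; dx = sigma*sqrt(3*dt) = 0.416413
u = exp(dx) = 1.516512; d = 1/u = 0.659408
p_u = 0.158382, p_m = 0.666667, p_d = 0.174952
Discount per step: exp(-r*dt) = 0.978240
Stock lattice S(k, j) with j the centered position index:
  k=0: S(0,+0) = 25.4600
  k=1: S(1,-1) = 16.7885; S(1,+0) = 25.4600; S(1,+1) = 38.6104
  k=2: S(2,-2) = 11.0705; S(2,-1) = 16.7885; S(2,+0) = 25.4600; S(2,+1) = 38.6104; S(2,+2) = 58.5532
Terminal payoffs V(N, j) = max(S_T - K, 0):
  V(2,-2) = 0.000000; V(2,-1) = 0.000000; V(2,+0) = 1.470000; V(2,+1) = 14.620407; V(2,+2) = 34.563163
Backward induction: V(k, j) = exp(-r*dt) * [p_u * V(k+1, j+1) + p_m * V(k+1, j) + p_d * V(k+1, j-1)]
  V(1,-1) = exp(-r*dt) * [p_u*1.470000 + p_m*0.000000 + p_d*0.000000] = 0.227755
  V(1,+0) = exp(-r*dt) * [p_u*14.620407 + p_m*1.470000 + p_d*0.000000] = 3.223892
  V(1,+1) = exp(-r*dt) * [p_u*34.563163 + p_m*14.620407 + p_d*1.470000] = 15.141483
  V(0,+0) = exp(-r*dt) * [p_u*15.141483 + p_m*3.223892 + p_d*0.227755] = 4.487423

Answer: Price = V(0,0) = 4.4874


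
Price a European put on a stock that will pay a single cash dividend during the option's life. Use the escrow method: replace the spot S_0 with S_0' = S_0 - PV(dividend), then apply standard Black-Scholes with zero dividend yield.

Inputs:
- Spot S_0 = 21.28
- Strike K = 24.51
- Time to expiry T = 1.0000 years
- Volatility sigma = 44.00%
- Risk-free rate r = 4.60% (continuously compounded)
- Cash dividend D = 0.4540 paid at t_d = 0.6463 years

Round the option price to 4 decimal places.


Answer: Price = 5.2681

Derivation:
PV(D) = D * exp(-r * t_d) = 0.4540 * 0.97070778 = 0.44070133
S_0' = S_0 - PV(D) = 21.2800 - 0.44070133 = 20.83929867
d1 = (ln(S_0'/K) + (r + sigma^2/2)*T) / (sigma*sqrt(T)) = -0.04418326
d2 = d1 - sigma*sqrt(T) = -0.48418326
exp(-rT) = 0.95504196
N(-d1) = 0.51762084; N(-d2) = 0.68587209
P = K * exp(-rT) * N(-d2) - S_0' * N(-d1) = 24.5100 * 0.95504196 * 0.68587209 - 20.83929867 * 0.51762084 = 5.2681


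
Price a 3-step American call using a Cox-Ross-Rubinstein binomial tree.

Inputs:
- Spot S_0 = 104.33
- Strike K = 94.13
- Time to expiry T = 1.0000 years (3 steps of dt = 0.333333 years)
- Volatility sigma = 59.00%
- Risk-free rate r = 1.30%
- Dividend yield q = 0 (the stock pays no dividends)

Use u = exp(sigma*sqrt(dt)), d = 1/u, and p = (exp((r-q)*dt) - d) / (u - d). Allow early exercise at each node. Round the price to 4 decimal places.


dt = T/N = 0.333333
u = exp(sigma*sqrt(dt)) = 1.405842; d = 1/u = 0.711317
p = (exp((r-q)*dt) - d) / (u - d) = 0.421908
Discount per step: exp(-r*dt) = 0.995676
Stock lattice S(k, i) with i counting down-moves:
  k=0: S(0,0) = 104.3300
  k=1: S(1,0) = 146.6715; S(1,1) = 74.2117
  k=2: S(2,0) = 206.1971; S(2,1) = 104.3300; S(2,2) = 52.7881
  k=3: S(3,0) = 289.8805; S(3,1) = 146.6715; S(3,2) = 74.2117; S(3,3) = 37.5491
Terminal payoffs V(N, i) = max(S_T - K, 0):
  V(3,0) = 195.750546; V(3,1) = 52.541532; V(3,2) = 0.000000; V(3,3) = 0.000000
Backward induction: V(k, i) = exp(-r*dt) * [p * V(k+1, i) + (1-p) * V(k+1, i+1)]; then take max(V_cont, immediate exercise) for American.
  V(2,0) = exp(-r*dt) * [p*195.750546 + (1-p)*52.541532] = 112.474065; exercise = 112.067051; V(2,0) = max -> 112.474065
  V(2,1) = exp(-r*dt) * [p*52.541532 + (1-p)*0.000000] = 22.071822; exercise = 10.200000; V(2,1) = max -> 22.071822
  V(2,2) = exp(-r*dt) * [p*0.000000 + (1-p)*0.000000] = 0.000000; exercise = 0.000000; V(2,2) = max -> 0.000000
  V(1,0) = exp(-r*dt) * [p*112.474065 + (1-p)*22.071822] = 59.952860; exercise = 52.541532; V(1,0) = max -> 59.952860
  V(1,1) = exp(-r*dt) * [p*22.071822 + (1-p)*0.000000] = 9.272005; exercise = 0.000000; V(1,1) = max -> 9.272005
  V(0,0) = exp(-r*dt) * [p*59.952860 + (1-p)*9.272005] = 30.522096; exercise = 10.200000; V(0,0) = max -> 30.522096

Answer: Price = V(0,0) = 30.5221


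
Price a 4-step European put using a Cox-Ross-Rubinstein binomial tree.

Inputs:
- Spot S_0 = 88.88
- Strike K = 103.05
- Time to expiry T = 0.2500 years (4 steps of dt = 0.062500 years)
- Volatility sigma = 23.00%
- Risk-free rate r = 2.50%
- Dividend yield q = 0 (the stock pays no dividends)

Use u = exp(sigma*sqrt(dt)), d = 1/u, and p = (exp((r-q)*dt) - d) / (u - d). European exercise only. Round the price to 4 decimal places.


Answer: Price = V(0,0) = 14.0720

Derivation:
dt = T/N = 0.062500
u = exp(sigma*sqrt(dt)) = 1.059185; d = 1/u = 0.944122
p = (exp((r-q)*dt) - d) / (u - d) = 0.499219
Discount per step: exp(-r*dt) = 0.998439
Stock lattice S(k, i) with i counting down-moves:
  k=0: S(0,0) = 88.8800
  k=1: S(1,0) = 94.1404; S(1,1) = 83.9136
  k=2: S(2,0) = 99.7121; S(2,1) = 88.8800; S(2,2) = 79.2246
  k=3: S(3,0) = 105.6136; S(3,1) = 94.1404; S(3,2) = 83.9136; S(3,3) = 74.7977
  k=4: S(4,0) = 111.8644; S(4,1) = 99.7121; S(4,2) = 88.8800; S(4,3) = 79.2246; S(4,4) = 70.6181
Terminal payoffs V(N, i) = max(K - S_T, 0):
  V(4,0) = 0.000000; V(4,1) = 3.337889; V(4,2) = 14.170000; V(4,3) = 23.825377; V(4,4) = 32.431853
Backward induction: V(k, i) = exp(-r*dt) * [p * V(k+1, i) + (1-p) * V(k+1, i+1)].
  V(3,0) = exp(-r*dt) * [p*0.000000 + (1-p)*3.337889] = 1.668941
  V(3,1) = exp(-r*dt) * [p*3.337889 + (1-p)*14.170000] = 8.748723
  V(3,2) = exp(-r*dt) * [p*14.170000 + (1-p)*23.825377] = 18.975556
  V(3,3) = exp(-r*dt) * [p*23.825377 + (1-p)*32.431853] = 28.091409
  V(2,0) = exp(-r*dt) * [p*1.668941 + (1-p)*8.748723] = 5.206220
  V(2,1) = exp(-r*dt) * [p*8.748723 + (1-p)*18.975556] = 13.848471
  V(2,2) = exp(-r*dt) * [p*18.975556 + (1-p)*28.091409] = 23.503849
  V(1,0) = exp(-r*dt) * [p*5.206220 + (1-p)*13.848471] = 9.519210
  V(1,1) = exp(-r*dt) * [p*13.848471 + (1-p)*23.503849] = 18.654530
  V(0,0) = exp(-r*dt) * [p*9.519210 + (1-p)*18.654530] = 14.071999


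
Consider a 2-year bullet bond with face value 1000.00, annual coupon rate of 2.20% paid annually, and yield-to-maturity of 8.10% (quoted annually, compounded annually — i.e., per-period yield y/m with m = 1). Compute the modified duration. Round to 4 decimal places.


Answer: Modified duration = 1.8291

Derivation:
Coupon per period c = face * coupon_rate / m = 22.000000
Periods per year m = 1; per-period yield y/m = 0.081000
Number of cashflows N = 2
Cashflows (t years, CF_t, discount factor 1/(1+y/m)^(m*t), PV):
  t = 1.0000: CF_t = 22.000000, DF = 0.925069, PV = 20.351526
  t = 2.0000: CF_t = 1022.000000, DF = 0.855753, PV = 874.579932
Price P = sum_t PV_t = 894.931458
First compute Macaulay numerator sum_t t * PV_t:
  t * PV_t at t = 1.0000: 20.351526
  t * PV_t at t = 2.0000: 1749.159864
Macaulay duration D = 1769.511391 / 894.931458 = 1.977259
Modified duration = D / (1 + y/m) = 1.977259 / (1 + 0.081000) = 1.829102


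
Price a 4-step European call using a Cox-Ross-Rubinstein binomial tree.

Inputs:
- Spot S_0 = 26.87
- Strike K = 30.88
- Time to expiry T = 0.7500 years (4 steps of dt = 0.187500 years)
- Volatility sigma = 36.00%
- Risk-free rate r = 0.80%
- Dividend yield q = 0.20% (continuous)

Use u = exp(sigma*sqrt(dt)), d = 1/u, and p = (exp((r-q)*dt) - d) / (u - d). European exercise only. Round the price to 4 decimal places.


dt = T/N = 0.187500
u = exp(sigma*sqrt(dt)) = 1.168691; d = 1/u = 0.855658
p = (exp((r-q)*dt) - d) / (u - d) = 0.464703
Discount per step: exp(-r*dt) = 0.998501
Stock lattice S(k, i) with i counting down-moves:
  k=0: S(0,0) = 26.8700
  k=1: S(1,0) = 31.4027; S(1,1) = 22.9915
  k=2: S(2,0) = 36.7001; S(2,1) = 26.8700; S(2,2) = 19.6729
  k=3: S(3,0) = 42.8911; S(3,1) = 31.4027; S(3,2) = 22.9915; S(3,3) = 16.8333
  k=4: S(4,0) = 50.1264; S(4,1) = 36.7001; S(4,2) = 26.8700; S(4,3) = 19.6729; S(4,4) = 14.4035
Terminal payoffs V(N, i) = max(S_T - K, 0):
  V(4,0) = 19.246445; V(4,1) = 5.820103; V(4,2) = 0.000000; V(4,3) = 0.000000; V(4,4) = 0.000000
Backward induction: V(k, i) = exp(-r*dt) * [p * V(k+1, i) + (1-p) * V(k+1, i+1)].
  V(3,0) = exp(-r*dt) * [p*19.246445 + (1-p)*5.820103] = 12.041295
  V(3,1) = exp(-r*dt) * [p*5.820103 + (1-p)*0.000000] = 2.700568
  V(3,2) = exp(-r*dt) * [p*0.000000 + (1-p)*0.000000] = 0.000000
  V(3,3) = exp(-r*dt) * [p*0.000000 + (1-p)*0.000000] = 0.000000
  V(2,0) = exp(-r*dt) * [p*12.041295 + (1-p)*2.700568] = 7.030683
  V(2,1) = exp(-r*dt) * [p*2.700568 + (1-p)*0.000000] = 1.253082
  V(2,2) = exp(-r*dt) * [p*0.000000 + (1-p)*0.000000] = 0.000000
  V(1,0) = exp(-r*dt) * [p*7.030683 + (1-p)*1.253082] = 3.932051
  V(1,1) = exp(-r*dt) * [p*1.253082 + (1-p)*0.000000] = 0.581439
  V(0,0) = exp(-r*dt) * [p*3.932051 + (1-p)*0.581439] = 2.135275

Answer: Price = V(0,0) = 2.1353


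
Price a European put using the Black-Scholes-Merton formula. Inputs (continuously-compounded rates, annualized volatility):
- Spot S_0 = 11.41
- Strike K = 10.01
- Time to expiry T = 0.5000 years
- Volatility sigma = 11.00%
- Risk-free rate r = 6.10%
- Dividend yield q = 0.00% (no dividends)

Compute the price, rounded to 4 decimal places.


d1 = (ln(S/K) + (r - q + 0.5*sigma^2) * T) / (sigma * sqrt(T)) = 2.11399948
d2 = d1 - sigma * sqrt(T) = 2.03621774
exp(-rT) = 0.96996043; exp(-qT) = 1.00000000
P = K * exp(-rT) * N(-d2) - S_0 * exp(-qT) * N(-d1)
N(-d1) = 0.01725766; N(-d2) = 0.02086425
P = 10.0100 * 0.96996043 * 0.02086425 - 11.4100 * 1.00000000 * 0.01725766 = 0.0057

Answer: Price = 0.0057


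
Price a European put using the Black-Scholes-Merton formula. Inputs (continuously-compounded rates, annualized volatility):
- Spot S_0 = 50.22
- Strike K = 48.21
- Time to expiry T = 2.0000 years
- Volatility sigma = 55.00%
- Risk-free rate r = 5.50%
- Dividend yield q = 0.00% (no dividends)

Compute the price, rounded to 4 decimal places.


Answer: Price = 10.8707

Derivation:
d1 = (ln(S/K) + (r - q + 0.5*sigma^2) * T) / (sigma * sqrt(T)) = 0.58284483
d2 = d1 - sigma * sqrt(T) = -0.19497263
exp(-rT) = 0.89583414; exp(-qT) = 1.00000000
P = K * exp(-rT) * N(-d2) - S_0 * exp(-qT) * N(-d1)
N(-d1) = 0.27999888; N(-d2) = 0.57729281
P = 48.2100 * 0.89583414 * 0.57729281 - 50.2200 * 1.00000000 * 0.27999888 = 10.8707


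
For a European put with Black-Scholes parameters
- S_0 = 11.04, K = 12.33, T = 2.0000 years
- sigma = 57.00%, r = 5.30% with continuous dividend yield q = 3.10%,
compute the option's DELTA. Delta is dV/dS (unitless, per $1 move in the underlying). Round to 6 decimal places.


d1 = 0.3205423260; d2 = -0.4855594046
phi(d1) = 0.3789646975; exp(-qT) = 0.9398828868; exp(-rT) = 0.8994246481
N(-d1) = 0.3742786250
Delta = -exp(-qT) * N(-d1) = -0.9398828868 * 0.3742786250 = -0.351778

Answer: Delta = -0.351778


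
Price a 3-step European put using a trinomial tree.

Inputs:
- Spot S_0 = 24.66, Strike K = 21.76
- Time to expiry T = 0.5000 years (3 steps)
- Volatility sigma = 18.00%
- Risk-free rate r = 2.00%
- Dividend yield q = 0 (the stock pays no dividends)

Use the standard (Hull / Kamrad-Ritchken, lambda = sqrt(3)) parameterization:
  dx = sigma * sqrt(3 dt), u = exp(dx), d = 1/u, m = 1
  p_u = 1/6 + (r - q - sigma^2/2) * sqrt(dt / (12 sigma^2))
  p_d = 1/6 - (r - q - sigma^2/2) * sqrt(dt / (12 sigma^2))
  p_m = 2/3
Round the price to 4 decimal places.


Answer: Price = V(0,0) = 0.1735

Derivation:
dt = T/N = 0.166667; dx = sigma*sqrt(3*dt) = 0.127279
u = exp(dx) = 1.135734; d = 1/u = 0.880488
p_u = 0.169155, p_m = 0.666667, p_d = 0.164179
Discount per step: exp(-r*dt) = 0.996672
Stock lattice S(k, j) with j the centered position index:
  k=0: S(0,+0) = 24.6600
  k=1: S(1,-1) = 21.7128; S(1,+0) = 24.6600; S(1,+1) = 28.0072
  k=2: S(2,-2) = 19.1179; S(2,-1) = 21.7128; S(2,+0) = 24.6600; S(2,+1) = 28.0072; S(2,+2) = 31.8087
  k=3: S(3,-3) = 16.8331; S(3,-2) = 19.1179; S(3,-1) = 21.7128; S(3,+0) = 24.6600; S(3,+1) = 28.0072; S(3,+2) = 31.8087; S(3,+3) = 36.1263
Terminal payoffs V(N, j) = max(K - S_T, 0):
  V(3,-3) = 4.926940; V(3,-2) = 2.642119; V(3,-1) = 0.047171; V(3,+0) = 0.000000; V(3,+1) = 0.000000; V(3,+2) = 0.000000; V(3,+3) = 0.000000
Backward induction: V(k, j) = exp(-r*dt) * [p_u * V(k+1, j+1) + p_m * V(k+1, j) + p_d * V(k+1, j-1)]
  V(2,-2) = exp(-r*dt) * [p_u*0.047171 + p_m*2.642119 + p_d*4.926940] = 2.569711
  V(2,-1) = exp(-r*dt) * [p_u*0.000000 + p_m*0.047171 + p_d*2.642119] = 0.463679
  V(2,+0) = exp(-r*dt) * [p_u*0.000000 + p_m*0.000000 + p_d*0.047171] = 0.007719
  V(2,+1) = exp(-r*dt) * [p_u*0.000000 + p_m*0.000000 + p_d*0.000000] = 0.000000
  V(2,+2) = exp(-r*dt) * [p_u*0.000000 + p_m*0.000000 + p_d*0.000000] = 0.000000
  V(1,-1) = exp(-r*dt) * [p_u*0.007719 + p_m*0.463679 + p_d*2.569711] = 0.729880
  V(1,+0) = exp(-r*dt) * [p_u*0.000000 + p_m*0.007719 + p_d*0.463679] = 0.081002
  V(1,+1) = exp(-r*dt) * [p_u*0.000000 + p_m*0.000000 + p_d*0.007719] = 0.001263
  V(0,+0) = exp(-r*dt) * [p_u*0.001263 + p_m*0.081002 + p_d*0.729880] = 0.173466


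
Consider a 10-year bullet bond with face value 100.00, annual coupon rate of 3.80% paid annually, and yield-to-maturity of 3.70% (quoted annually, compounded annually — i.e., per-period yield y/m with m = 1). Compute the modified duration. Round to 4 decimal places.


Answer: Modified duration = 8.2071

Derivation:
Coupon per period c = face * coupon_rate / m = 3.800000
Periods per year m = 1; per-period yield y/m = 0.037000
Number of cashflows N = 10
Cashflows (t years, CF_t, discount factor 1/(1+y/m)^(m*t), PV):
  t = 1.0000: CF_t = 3.800000, DF = 0.964320, PV = 3.664417
  t = 2.0000: CF_t = 3.800000, DF = 0.929913, PV = 3.533671
  t = 3.0000: CF_t = 3.800000, DF = 0.896734, PV = 3.407590
  t = 4.0000: CF_t = 3.800000, DF = 0.864739, PV = 3.286008
  t = 5.0000: CF_t = 3.800000, DF = 0.833885, PV = 3.168763
  t = 6.0000: CF_t = 3.800000, DF = 0.804132, PV = 3.055702
  t = 7.0000: CF_t = 3.800000, DF = 0.775441, PV = 2.946675
  t = 8.0000: CF_t = 3.800000, DF = 0.747773, PV = 2.841539
  t = 9.0000: CF_t = 3.800000, DF = 0.721093, PV = 2.740153
  t = 10.0000: CF_t = 103.800000, DF = 0.695364, PV = 72.178822
Price P = sum_t PV_t = 100.823340
First compute Macaulay numerator sum_t t * PV_t:
  t * PV_t at t = 1.0000: 3.664417
  t * PV_t at t = 2.0000: 7.067342
  t * PV_t at t = 3.0000: 10.222770
  t * PV_t at t = 4.0000: 13.144031
  t * PV_t at t = 5.0000: 15.843817
  t * PV_t at t = 6.0000: 18.334215
  t * PV_t at t = 7.0000: 20.626728
  t * PV_t at t = 8.0000: 22.732308
  t * PV_t at t = 9.0000: 24.661376
  t * PV_t at t = 10.0000: 721.788220
Macaulay duration D = 858.085221 / 100.823340 = 8.510780
Modified duration = D / (1 + y/m) = 8.510780 / (1 + 0.037000) = 8.207116


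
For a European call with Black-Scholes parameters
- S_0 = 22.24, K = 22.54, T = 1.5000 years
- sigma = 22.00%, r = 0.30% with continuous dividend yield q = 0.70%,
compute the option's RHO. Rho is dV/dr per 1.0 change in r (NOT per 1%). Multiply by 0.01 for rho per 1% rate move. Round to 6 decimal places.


d1 = 0.0627253486; d2 = -0.2067185231
phi(d1) = 0.3981582388; exp(-qT) = 0.9895549326; exp(-rT) = 0.9955101098
N(d2) = 0.4181148452
Rho = K*T*exp(-rT)*N(d2) = 22.5400 * 1.5000 * 0.9955101098 * 0.4181148452 = 14.072992

Answer: Rho = 14.072992


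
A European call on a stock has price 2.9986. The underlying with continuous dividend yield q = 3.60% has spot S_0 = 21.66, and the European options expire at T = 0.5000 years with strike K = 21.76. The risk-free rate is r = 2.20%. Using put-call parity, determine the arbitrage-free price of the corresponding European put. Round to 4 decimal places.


Put-call parity: C - P = S_0 * exp(-qT) - K * exp(-rT).
S_0 * exp(-qT) = 21.6600 * 0.98216103 = 21.27360796
K * exp(-rT) = 21.7600 * 0.98906028 = 21.52195167
P = C - S*exp(-qT) + K*exp(-rT)
P = 2.9986 - 21.27360796 + 21.52195167 = 3.2469

Answer: Put price = 3.2469


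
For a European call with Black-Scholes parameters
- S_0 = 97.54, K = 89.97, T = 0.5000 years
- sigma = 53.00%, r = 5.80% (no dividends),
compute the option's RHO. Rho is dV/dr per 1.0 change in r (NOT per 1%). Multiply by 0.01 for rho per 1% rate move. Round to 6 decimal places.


d1 = 0.4803290147; d2 = 0.1055624207
phi(d1) = 0.3554763655; exp(-qT) = 1.0000000000; exp(-rT) = 0.9714164645
N(d2) = 0.5420352290
Rho = K*T*exp(-rT)*N(d2) = 89.9700 * 0.5000 * 0.9714164645 * 0.5420352290 = 23.686489

Answer: Rho = 23.686489


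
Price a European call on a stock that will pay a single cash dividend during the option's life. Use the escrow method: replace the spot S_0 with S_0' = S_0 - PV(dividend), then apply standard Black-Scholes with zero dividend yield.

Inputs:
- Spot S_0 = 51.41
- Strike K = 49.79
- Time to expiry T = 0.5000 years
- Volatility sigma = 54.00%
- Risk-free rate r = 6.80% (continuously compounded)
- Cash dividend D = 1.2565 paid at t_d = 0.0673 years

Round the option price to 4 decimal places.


Answer: Price = 8.5006

Derivation:
PV(D) = D * exp(-r * t_d) = 1.2565 * 0.99543406 = 1.25076289
S_0' = S_0 - PV(D) = 51.4100 - 1.25076289 = 50.15923711
d1 = (ln(S_0'/K) + (r + sigma^2/2)*T) / (sigma*sqrt(T)) = 0.29931182
d2 = d1 - sigma*sqrt(T) = -0.08252584
exp(-rT) = 0.96657150
N(d1) = 0.61764893; N(d2) = 0.46711429
C = S_0' * N(d1) - K * exp(-rT) * N(d2) = 50.15923711 * 0.61764893 - 49.7900 * 0.96657150 * 0.46711429 = 8.5006
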